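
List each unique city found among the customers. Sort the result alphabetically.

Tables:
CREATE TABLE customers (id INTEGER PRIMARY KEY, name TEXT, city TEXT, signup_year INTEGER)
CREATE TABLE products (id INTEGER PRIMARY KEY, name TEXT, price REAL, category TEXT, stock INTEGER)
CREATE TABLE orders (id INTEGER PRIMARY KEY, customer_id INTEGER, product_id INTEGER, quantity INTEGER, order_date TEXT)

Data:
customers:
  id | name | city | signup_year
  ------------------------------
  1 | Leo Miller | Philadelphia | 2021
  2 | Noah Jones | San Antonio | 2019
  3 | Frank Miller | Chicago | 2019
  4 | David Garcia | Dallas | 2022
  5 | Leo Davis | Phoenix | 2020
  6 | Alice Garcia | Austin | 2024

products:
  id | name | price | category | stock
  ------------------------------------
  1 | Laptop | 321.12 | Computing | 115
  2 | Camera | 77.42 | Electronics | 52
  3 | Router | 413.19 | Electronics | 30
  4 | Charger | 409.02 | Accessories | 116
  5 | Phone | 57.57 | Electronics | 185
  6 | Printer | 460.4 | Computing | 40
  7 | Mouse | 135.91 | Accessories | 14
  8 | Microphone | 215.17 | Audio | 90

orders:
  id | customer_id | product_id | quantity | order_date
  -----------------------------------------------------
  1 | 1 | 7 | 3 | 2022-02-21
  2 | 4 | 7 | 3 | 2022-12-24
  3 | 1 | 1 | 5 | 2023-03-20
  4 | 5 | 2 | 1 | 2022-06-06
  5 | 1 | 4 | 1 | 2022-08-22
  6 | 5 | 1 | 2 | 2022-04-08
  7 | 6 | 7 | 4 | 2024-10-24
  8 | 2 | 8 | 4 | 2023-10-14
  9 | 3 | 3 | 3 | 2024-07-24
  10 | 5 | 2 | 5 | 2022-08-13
SELECT DISTINCT city FROM customers ORDER BY city

Execution result:
city
Austin
Chicago
Dallas
Philadelphia
Phoenix
San Antonio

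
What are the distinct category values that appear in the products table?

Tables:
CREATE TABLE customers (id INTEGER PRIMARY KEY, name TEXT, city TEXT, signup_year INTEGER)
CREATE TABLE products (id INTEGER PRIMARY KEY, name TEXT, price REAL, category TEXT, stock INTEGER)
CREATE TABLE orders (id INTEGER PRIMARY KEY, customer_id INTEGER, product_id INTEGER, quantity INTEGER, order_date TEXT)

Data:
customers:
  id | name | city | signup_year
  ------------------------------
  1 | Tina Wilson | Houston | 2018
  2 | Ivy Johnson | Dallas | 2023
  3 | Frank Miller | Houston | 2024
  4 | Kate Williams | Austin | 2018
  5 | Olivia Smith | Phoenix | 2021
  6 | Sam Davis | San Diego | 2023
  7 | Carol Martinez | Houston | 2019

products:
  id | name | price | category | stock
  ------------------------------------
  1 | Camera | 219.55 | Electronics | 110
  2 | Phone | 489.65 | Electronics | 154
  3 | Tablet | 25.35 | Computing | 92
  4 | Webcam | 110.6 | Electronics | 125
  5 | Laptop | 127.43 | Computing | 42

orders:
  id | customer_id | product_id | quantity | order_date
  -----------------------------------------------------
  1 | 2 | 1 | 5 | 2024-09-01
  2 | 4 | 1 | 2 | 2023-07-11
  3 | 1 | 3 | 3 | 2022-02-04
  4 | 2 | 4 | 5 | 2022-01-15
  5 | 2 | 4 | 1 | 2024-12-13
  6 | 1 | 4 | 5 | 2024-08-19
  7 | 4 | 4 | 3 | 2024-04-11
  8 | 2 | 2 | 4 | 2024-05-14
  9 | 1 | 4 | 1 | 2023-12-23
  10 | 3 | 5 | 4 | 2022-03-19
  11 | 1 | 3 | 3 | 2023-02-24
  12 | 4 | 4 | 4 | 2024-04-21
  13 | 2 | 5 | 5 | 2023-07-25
SELECT DISTINCT category FROM products

Execution result:
category
Electronics
Computing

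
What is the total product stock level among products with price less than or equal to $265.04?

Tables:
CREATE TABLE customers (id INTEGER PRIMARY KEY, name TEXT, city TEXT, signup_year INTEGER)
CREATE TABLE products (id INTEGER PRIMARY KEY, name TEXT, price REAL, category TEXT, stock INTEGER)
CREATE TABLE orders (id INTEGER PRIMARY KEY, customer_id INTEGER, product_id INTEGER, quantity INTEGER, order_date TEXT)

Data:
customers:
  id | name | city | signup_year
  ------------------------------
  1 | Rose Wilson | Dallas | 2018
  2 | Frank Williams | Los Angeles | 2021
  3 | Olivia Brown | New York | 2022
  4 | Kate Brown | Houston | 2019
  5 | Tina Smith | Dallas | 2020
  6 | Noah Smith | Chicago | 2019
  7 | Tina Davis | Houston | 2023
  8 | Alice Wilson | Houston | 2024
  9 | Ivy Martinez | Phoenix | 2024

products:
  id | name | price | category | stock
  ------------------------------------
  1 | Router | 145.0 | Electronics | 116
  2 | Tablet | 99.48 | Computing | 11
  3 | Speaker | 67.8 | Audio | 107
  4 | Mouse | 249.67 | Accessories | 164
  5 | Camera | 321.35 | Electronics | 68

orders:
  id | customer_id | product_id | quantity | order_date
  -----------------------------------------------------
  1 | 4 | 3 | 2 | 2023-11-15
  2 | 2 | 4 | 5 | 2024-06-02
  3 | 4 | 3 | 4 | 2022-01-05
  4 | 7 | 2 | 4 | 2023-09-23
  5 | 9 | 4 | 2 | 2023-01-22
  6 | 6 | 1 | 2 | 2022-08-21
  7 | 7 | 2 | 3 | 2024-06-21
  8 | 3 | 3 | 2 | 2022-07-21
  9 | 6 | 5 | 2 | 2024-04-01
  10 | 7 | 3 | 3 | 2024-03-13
SELECT SUM(stock) FROM products WHERE price <= 265.04

Execution result:
398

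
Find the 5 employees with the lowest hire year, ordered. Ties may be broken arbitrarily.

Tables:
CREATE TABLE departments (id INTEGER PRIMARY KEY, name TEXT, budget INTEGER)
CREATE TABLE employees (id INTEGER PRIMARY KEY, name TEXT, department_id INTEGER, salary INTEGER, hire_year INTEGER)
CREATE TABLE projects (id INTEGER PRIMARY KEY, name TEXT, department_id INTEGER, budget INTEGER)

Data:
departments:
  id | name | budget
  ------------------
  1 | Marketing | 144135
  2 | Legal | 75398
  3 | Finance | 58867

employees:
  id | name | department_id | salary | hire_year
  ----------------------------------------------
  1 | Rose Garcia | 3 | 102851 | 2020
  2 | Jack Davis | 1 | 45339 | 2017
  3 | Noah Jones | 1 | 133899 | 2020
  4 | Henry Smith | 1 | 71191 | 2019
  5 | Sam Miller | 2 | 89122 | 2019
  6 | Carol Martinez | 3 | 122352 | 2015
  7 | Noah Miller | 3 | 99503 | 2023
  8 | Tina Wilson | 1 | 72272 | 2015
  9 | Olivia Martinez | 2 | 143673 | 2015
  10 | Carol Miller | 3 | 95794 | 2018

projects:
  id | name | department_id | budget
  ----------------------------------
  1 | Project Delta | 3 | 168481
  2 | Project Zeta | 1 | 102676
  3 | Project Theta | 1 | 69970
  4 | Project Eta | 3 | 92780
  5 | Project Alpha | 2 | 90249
SELECT name, hire_year FROM employees ORDER BY hire_year ASC LIMIT 5

Execution result:
name | hire_year
Carol Martinez | 2015
Tina Wilson | 2015
Olivia Martinez | 2015
Jack Davis | 2017
Carol Miller | 2018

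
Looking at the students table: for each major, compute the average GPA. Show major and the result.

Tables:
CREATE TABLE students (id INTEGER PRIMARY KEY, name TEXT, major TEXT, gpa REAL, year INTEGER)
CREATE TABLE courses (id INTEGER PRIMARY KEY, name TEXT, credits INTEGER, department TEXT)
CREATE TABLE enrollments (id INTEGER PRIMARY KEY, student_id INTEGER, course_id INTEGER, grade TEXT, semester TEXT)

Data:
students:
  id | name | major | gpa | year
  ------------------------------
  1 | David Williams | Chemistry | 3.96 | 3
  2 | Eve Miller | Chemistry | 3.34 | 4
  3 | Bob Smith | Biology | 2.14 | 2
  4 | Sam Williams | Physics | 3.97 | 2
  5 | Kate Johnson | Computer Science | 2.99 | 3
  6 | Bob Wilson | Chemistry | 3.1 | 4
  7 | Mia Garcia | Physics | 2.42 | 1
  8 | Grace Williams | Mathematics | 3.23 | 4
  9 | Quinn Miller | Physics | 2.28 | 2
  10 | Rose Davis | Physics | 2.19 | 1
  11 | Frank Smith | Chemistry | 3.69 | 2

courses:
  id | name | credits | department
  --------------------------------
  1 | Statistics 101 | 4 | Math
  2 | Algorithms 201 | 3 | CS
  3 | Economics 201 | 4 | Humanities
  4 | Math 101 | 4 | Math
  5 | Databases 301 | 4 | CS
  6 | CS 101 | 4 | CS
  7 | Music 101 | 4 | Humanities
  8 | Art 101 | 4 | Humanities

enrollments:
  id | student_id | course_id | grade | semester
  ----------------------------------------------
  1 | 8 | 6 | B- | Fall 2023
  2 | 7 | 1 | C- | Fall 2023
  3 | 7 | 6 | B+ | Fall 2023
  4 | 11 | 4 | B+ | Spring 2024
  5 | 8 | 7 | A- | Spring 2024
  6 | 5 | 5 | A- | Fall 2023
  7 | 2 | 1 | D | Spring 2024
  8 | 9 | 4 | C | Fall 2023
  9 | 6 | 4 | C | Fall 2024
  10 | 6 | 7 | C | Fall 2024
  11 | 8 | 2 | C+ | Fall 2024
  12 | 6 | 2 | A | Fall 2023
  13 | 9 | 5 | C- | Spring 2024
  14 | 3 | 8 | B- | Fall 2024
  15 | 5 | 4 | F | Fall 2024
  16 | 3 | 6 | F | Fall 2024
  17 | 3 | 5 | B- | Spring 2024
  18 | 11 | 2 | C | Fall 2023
SELECT major, AVG(gpa) AS avg_gpa FROM students GROUP BY major

Execution result:
major | avg_gpa
Biology | 2.14
Chemistry | 3.52
Computer Science | 2.99
Mathematics | 3.23
Physics | 2.72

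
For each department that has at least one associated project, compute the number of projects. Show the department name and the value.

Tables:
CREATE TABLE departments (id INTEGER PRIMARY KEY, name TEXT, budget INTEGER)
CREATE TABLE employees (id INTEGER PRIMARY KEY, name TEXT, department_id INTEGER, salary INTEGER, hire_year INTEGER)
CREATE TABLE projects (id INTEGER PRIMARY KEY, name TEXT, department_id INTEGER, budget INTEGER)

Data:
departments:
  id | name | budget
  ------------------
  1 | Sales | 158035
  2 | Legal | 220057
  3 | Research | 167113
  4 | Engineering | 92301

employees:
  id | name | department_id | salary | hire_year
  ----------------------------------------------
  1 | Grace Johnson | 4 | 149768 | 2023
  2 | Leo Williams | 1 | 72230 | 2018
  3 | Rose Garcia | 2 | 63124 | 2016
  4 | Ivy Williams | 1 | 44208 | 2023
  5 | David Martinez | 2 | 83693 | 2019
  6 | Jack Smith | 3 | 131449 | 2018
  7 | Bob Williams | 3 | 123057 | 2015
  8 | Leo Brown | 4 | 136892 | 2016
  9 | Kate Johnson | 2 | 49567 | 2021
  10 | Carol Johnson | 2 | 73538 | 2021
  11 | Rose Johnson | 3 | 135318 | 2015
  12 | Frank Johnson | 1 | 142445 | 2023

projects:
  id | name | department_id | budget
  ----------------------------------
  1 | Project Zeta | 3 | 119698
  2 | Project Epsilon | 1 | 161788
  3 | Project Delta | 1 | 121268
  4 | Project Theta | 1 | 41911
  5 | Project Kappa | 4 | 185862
SELECT p.name, COUNT(*) AS n FROM projects c JOIN departments p ON c.department_id = p.id GROUP BY p.id, p.name

Execution result:
name | n
Sales | 3
Research | 1
Engineering | 1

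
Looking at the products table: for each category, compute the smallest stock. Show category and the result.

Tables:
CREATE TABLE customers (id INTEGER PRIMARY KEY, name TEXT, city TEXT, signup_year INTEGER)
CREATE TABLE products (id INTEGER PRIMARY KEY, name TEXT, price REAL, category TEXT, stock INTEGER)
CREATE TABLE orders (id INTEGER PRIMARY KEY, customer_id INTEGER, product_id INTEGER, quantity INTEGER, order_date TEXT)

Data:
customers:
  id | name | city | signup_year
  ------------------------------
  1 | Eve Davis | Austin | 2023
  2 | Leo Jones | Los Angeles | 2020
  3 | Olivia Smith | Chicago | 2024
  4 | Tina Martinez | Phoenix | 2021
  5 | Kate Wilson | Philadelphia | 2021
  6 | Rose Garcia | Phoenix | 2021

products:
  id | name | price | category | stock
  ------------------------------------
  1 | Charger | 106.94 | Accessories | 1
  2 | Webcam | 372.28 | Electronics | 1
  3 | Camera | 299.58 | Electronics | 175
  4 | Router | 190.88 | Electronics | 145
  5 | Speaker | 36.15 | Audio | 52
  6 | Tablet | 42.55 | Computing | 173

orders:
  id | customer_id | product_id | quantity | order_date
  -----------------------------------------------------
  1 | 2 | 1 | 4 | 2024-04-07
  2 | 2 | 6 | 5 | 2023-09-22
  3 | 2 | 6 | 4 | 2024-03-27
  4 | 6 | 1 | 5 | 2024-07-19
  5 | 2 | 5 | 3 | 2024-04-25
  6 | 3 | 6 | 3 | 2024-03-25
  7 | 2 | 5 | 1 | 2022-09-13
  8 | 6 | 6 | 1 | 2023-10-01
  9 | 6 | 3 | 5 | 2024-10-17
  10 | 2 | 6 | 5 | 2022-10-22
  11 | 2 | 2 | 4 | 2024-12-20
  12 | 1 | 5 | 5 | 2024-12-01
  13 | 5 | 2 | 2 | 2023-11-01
SELECT category, MIN(stock) AS min_stock FROM products GROUP BY category

Execution result:
category | min_stock
Accessories | 1
Audio | 52
Computing | 173
Electronics | 1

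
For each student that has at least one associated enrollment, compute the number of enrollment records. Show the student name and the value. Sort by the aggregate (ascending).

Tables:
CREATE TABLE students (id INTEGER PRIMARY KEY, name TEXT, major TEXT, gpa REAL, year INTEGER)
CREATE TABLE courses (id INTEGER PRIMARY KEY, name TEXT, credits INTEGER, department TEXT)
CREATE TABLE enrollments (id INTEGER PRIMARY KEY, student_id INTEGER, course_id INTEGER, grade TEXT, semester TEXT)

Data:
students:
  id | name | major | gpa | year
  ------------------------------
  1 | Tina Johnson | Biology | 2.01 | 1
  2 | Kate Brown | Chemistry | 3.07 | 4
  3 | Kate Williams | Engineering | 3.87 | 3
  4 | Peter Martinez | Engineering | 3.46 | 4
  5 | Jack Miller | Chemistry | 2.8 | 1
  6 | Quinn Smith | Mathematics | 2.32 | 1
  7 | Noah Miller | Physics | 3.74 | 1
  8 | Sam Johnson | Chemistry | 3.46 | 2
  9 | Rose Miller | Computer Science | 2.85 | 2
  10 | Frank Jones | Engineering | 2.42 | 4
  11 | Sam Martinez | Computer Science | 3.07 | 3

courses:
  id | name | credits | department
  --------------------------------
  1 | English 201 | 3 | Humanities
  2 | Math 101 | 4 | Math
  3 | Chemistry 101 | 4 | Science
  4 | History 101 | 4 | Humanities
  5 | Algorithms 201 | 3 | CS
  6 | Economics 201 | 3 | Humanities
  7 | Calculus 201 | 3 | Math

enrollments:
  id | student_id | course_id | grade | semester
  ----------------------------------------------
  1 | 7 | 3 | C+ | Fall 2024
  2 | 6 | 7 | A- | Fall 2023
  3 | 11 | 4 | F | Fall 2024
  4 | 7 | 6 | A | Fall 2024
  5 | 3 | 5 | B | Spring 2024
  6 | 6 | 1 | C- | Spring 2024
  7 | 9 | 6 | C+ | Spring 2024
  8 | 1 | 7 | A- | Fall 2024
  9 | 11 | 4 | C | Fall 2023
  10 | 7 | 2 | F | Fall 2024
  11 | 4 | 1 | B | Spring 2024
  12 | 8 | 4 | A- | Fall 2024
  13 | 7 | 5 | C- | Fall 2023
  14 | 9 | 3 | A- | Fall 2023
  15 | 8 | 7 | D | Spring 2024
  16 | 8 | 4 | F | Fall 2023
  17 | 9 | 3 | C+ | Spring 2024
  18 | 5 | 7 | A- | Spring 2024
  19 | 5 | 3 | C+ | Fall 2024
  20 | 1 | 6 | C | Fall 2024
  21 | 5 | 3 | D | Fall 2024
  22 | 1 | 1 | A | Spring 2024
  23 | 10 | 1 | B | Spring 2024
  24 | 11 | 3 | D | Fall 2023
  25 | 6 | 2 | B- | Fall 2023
SELECT p.name, COUNT(*) AS n FROM enrollments c JOIN students p ON c.student_id = p.id GROUP BY p.id, p.name ORDER BY n ASC

Execution result:
name | n
Kate Williams | 1
Peter Martinez | 1
Frank Jones | 1
Tina Johnson | 3
Jack Miller | 3
Quinn Smith | 3
Sam Johnson | 3
Rose Miller | 3
Sam Martinez | 3
Noah Miller | 4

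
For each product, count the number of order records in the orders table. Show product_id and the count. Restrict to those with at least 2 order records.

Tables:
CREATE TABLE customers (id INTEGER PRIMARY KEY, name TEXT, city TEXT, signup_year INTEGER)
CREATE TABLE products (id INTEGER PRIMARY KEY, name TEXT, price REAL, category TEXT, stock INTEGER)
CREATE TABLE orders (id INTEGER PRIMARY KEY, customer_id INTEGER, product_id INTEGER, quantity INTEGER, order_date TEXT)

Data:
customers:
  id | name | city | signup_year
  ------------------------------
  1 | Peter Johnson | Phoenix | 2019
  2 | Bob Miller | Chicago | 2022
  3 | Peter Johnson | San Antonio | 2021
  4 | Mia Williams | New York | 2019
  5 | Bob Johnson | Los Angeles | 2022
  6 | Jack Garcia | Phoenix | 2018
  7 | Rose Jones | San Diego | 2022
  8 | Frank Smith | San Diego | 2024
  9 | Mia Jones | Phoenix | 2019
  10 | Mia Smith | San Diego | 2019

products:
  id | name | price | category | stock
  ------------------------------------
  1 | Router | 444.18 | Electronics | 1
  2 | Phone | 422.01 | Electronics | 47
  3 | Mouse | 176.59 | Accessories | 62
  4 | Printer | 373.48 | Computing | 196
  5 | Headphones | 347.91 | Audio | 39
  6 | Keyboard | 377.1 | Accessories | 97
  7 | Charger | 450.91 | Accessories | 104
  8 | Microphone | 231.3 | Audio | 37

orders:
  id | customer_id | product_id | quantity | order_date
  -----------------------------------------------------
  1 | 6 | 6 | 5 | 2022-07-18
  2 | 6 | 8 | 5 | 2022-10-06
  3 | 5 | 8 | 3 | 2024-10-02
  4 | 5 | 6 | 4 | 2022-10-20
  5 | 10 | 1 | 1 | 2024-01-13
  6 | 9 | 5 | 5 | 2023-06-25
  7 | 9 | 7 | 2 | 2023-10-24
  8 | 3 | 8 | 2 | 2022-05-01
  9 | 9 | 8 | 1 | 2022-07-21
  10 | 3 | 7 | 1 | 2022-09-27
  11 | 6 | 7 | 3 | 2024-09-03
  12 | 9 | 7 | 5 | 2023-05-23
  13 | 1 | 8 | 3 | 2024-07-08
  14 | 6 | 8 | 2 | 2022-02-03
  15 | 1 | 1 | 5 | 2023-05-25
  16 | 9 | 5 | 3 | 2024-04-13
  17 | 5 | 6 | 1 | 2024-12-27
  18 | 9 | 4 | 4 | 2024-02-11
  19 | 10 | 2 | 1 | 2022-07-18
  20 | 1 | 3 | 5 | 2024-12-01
SELECT product_id, COUNT(*) AS order_count FROM orders GROUP BY product_id HAVING COUNT(*) >= 2

Execution result:
product_id | order_count
1 | 2
5 | 2
6 | 3
7 | 4
8 | 6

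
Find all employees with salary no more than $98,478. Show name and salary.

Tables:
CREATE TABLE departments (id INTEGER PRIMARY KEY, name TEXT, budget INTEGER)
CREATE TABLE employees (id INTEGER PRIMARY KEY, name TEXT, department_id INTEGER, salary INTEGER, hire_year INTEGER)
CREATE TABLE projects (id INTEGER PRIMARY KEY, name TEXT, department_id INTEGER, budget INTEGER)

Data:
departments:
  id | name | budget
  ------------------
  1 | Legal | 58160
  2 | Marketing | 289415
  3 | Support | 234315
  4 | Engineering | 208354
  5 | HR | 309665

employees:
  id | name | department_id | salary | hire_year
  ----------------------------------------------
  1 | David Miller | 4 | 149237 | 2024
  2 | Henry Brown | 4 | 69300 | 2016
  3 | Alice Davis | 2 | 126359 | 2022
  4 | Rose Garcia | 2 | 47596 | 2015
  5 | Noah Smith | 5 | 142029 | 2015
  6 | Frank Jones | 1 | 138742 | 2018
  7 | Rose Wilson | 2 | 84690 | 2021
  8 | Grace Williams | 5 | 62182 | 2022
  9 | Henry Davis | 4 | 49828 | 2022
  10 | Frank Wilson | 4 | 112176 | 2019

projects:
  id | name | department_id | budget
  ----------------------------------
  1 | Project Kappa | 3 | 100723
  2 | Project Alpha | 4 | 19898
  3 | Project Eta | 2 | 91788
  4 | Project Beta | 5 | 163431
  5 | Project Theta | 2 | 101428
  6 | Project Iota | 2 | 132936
SELECT name, salary FROM employees WHERE salary <= 98478

Execution result:
name | salary
Henry Brown | 69300
Rose Garcia | 47596
Rose Wilson | 84690
Grace Williams | 62182
Henry Davis | 49828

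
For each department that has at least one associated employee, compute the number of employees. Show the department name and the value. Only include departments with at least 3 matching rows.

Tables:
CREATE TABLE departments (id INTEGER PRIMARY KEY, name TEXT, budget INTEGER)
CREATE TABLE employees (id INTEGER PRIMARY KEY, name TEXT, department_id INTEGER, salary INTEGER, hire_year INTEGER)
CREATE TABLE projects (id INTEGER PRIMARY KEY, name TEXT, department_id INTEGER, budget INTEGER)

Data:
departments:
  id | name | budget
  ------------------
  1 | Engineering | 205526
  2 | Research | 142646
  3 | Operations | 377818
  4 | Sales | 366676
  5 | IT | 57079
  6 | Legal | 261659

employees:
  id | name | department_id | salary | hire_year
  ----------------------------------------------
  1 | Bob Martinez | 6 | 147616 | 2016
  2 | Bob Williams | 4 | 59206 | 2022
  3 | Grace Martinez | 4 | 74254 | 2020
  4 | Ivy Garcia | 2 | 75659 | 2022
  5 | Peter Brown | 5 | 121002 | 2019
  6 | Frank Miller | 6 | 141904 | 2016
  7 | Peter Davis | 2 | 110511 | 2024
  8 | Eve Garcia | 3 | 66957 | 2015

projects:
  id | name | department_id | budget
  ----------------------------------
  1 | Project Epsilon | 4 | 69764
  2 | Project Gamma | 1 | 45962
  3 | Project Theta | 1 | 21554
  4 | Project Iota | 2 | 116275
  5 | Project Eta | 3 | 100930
SELECT p.name, COUNT(*) AS n FROM employees c JOIN departments p ON c.department_id = p.id GROUP BY p.id, p.name HAVING COUNT(*) >= 3

Execution result:
(no rows)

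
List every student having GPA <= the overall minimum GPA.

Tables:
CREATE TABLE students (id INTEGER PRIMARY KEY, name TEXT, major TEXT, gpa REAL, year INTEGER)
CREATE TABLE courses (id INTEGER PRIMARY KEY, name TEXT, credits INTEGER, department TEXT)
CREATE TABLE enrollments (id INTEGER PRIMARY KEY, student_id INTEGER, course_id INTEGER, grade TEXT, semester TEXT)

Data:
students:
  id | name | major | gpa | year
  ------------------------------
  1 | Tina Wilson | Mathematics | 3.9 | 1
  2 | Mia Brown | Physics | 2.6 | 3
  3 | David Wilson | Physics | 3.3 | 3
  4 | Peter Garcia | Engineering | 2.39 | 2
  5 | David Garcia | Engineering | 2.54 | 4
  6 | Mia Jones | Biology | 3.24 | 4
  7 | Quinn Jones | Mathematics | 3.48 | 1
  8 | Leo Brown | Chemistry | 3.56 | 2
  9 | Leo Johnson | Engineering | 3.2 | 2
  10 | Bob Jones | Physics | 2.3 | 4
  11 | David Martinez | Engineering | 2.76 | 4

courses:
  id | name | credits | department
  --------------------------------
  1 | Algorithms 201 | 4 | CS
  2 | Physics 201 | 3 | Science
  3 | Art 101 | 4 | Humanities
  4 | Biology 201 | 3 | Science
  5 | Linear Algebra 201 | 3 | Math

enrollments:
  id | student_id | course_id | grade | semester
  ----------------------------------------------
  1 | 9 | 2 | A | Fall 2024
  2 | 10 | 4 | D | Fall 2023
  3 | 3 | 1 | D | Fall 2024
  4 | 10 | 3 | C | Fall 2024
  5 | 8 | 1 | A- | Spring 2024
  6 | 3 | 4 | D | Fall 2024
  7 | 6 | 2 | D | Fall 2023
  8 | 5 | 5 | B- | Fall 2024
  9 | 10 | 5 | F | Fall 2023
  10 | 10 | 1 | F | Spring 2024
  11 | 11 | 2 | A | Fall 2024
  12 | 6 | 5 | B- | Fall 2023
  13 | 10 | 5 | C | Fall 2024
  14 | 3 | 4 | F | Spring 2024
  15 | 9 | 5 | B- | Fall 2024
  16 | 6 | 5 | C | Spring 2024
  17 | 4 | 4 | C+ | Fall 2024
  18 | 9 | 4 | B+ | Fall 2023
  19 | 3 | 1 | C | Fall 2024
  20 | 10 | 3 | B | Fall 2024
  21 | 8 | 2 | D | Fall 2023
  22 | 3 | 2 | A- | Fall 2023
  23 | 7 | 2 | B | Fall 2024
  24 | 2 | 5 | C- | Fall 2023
SELECT name, gpa FROM students WHERE gpa <= (SELECT MIN(gpa) FROM students)

Execution result:
name | gpa
Bob Jones | 2.30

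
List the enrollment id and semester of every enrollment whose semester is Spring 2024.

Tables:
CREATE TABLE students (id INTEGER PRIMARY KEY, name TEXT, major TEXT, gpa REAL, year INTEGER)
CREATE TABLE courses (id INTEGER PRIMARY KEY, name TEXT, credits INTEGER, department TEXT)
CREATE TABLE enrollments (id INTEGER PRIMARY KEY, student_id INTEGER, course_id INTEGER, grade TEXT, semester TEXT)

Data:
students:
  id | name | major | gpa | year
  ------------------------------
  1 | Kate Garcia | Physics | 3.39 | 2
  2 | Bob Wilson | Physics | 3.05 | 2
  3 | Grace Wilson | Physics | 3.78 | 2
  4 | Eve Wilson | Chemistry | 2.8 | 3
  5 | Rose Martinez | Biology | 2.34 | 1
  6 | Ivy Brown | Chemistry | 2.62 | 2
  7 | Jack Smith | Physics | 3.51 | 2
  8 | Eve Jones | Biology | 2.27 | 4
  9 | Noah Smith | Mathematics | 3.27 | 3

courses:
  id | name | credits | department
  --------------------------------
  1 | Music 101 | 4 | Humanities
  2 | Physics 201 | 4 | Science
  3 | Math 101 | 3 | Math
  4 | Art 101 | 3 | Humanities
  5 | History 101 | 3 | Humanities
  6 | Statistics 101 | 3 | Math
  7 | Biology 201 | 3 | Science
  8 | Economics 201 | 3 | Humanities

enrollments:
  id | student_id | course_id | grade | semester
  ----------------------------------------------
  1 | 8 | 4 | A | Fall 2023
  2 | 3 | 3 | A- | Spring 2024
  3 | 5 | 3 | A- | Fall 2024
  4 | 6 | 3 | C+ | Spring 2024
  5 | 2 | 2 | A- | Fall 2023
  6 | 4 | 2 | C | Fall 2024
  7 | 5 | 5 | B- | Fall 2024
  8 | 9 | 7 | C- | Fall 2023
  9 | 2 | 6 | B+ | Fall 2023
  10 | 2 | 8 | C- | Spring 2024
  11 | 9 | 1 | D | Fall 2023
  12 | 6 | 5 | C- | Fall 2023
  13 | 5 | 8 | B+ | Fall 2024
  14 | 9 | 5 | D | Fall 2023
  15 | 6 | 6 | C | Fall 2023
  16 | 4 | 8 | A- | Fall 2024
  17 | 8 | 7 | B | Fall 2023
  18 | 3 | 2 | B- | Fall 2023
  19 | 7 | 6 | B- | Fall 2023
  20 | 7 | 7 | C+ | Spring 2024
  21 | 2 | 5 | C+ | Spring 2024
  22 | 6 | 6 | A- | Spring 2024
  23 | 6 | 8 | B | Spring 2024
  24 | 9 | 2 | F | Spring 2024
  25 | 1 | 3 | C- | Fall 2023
SELECT id, semester FROM enrollments WHERE semester = 'Spring 2024'

Execution result:
id | semester
2 | Spring 2024
4 | Spring 2024
10 | Spring 2024
20 | Spring 2024
21 | Spring 2024
22 | Spring 2024
23 | Spring 2024
24 | Spring 2024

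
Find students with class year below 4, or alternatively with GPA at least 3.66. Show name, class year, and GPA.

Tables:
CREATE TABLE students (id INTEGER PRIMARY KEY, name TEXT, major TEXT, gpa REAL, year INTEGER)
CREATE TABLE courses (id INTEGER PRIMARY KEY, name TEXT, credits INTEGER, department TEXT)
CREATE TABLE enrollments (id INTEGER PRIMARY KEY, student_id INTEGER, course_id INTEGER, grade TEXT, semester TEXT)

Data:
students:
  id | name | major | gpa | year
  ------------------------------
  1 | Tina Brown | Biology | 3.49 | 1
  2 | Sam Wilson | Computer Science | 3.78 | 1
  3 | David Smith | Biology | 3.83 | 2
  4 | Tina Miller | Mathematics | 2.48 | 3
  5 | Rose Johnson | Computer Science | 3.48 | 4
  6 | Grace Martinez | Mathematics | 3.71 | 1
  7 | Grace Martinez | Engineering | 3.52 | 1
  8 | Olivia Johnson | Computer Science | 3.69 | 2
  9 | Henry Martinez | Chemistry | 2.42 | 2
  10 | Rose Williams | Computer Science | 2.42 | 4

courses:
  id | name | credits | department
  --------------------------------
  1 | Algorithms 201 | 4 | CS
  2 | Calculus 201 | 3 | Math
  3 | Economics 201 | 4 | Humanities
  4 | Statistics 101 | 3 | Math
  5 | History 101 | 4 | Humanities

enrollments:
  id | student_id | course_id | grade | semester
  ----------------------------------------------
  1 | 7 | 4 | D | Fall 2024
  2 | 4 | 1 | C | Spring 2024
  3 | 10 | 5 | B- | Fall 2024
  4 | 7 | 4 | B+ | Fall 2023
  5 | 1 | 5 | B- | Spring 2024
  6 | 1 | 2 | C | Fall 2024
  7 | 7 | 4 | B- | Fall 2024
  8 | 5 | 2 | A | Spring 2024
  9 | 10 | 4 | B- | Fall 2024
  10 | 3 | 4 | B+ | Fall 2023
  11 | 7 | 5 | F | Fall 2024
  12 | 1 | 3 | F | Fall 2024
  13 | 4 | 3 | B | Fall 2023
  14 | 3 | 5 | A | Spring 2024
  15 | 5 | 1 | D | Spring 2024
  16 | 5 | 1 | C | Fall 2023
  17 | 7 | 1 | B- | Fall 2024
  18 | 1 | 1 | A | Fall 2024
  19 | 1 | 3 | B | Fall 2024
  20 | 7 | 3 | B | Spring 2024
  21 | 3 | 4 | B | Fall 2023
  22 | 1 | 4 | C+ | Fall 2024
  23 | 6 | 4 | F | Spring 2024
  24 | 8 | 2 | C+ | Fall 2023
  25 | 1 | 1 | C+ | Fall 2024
SELECT name, year, gpa FROM students WHERE year < 4 OR gpa >= 3.66

Execution result:
name | year | gpa
Tina Brown | 1 | 3.49
Sam Wilson | 1 | 3.78
David Smith | 2 | 3.83
Tina Miller | 3 | 2.48
Grace Martinez | 1 | 3.71
Grace Martinez | 1 | 3.52
Olivia Johnson | 2 | 3.69
Henry Martinez | 2 | 2.42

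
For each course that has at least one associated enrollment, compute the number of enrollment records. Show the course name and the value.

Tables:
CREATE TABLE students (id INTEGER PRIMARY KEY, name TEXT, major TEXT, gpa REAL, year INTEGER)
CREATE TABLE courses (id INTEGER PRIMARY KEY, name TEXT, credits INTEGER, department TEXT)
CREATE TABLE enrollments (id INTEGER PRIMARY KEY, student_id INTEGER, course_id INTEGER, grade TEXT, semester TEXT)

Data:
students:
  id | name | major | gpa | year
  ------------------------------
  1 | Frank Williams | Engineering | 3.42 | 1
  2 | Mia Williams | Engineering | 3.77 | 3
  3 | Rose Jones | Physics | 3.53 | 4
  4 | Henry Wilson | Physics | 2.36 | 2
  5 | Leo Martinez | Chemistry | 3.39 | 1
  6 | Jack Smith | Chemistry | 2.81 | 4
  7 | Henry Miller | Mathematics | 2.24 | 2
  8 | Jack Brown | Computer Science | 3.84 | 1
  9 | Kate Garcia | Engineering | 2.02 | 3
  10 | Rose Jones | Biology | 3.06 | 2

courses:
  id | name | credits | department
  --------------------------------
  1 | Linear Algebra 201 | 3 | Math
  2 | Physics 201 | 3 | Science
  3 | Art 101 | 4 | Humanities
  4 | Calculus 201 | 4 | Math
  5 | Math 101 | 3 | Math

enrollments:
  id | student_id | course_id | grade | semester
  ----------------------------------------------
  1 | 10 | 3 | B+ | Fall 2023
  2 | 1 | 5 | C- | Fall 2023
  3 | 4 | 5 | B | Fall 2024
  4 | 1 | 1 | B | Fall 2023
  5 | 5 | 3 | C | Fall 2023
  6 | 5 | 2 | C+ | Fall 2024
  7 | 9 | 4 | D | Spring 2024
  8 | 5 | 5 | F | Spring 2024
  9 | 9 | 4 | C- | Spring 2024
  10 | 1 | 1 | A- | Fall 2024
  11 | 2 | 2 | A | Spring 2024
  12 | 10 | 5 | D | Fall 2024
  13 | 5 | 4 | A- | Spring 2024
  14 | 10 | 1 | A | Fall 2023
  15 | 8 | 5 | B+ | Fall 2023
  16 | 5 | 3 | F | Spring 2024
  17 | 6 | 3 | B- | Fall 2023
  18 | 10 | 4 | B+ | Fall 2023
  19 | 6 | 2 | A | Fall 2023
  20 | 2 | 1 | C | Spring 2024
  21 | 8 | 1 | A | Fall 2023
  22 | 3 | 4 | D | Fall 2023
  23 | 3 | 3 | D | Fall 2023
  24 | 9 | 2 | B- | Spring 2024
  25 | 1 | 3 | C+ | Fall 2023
SELECT p.name, COUNT(*) AS n FROM enrollments c JOIN courses p ON c.course_id = p.id GROUP BY p.id, p.name

Execution result:
name | n
Linear Algebra 201 | 5
Physics 201 | 4
Art 101 | 6
Calculus 201 | 5
Math 101 | 5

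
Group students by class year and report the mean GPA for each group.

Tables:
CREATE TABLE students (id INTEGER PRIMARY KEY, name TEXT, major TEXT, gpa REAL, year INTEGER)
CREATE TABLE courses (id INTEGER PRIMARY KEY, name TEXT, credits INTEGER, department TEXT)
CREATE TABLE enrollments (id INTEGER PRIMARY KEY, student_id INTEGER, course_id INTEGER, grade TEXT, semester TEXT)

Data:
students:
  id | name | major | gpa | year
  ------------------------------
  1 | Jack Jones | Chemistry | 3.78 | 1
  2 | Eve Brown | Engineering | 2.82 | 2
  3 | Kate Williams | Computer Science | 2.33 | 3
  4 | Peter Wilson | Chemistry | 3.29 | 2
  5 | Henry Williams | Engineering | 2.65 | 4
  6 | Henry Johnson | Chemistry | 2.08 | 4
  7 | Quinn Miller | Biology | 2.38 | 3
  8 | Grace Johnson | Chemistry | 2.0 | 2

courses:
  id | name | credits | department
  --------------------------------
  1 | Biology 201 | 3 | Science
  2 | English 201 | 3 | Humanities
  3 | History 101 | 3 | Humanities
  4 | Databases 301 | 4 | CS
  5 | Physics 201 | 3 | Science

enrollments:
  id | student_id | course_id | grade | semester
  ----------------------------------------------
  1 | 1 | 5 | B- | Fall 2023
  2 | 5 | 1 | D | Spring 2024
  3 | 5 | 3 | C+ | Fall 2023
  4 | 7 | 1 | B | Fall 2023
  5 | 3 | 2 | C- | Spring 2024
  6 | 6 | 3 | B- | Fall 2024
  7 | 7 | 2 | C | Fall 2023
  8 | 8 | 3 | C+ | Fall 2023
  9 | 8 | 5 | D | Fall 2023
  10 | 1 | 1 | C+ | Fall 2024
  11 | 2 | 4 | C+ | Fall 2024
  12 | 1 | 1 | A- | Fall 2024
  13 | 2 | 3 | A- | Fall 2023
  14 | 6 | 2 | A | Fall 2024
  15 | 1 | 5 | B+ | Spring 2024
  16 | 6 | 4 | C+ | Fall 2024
SELECT year, AVG(gpa) AS avg_gpa FROM students GROUP BY year

Execution result:
year | avg_gpa
1 | 3.78
2 | 2.70
3 | 2.36
4 | 2.37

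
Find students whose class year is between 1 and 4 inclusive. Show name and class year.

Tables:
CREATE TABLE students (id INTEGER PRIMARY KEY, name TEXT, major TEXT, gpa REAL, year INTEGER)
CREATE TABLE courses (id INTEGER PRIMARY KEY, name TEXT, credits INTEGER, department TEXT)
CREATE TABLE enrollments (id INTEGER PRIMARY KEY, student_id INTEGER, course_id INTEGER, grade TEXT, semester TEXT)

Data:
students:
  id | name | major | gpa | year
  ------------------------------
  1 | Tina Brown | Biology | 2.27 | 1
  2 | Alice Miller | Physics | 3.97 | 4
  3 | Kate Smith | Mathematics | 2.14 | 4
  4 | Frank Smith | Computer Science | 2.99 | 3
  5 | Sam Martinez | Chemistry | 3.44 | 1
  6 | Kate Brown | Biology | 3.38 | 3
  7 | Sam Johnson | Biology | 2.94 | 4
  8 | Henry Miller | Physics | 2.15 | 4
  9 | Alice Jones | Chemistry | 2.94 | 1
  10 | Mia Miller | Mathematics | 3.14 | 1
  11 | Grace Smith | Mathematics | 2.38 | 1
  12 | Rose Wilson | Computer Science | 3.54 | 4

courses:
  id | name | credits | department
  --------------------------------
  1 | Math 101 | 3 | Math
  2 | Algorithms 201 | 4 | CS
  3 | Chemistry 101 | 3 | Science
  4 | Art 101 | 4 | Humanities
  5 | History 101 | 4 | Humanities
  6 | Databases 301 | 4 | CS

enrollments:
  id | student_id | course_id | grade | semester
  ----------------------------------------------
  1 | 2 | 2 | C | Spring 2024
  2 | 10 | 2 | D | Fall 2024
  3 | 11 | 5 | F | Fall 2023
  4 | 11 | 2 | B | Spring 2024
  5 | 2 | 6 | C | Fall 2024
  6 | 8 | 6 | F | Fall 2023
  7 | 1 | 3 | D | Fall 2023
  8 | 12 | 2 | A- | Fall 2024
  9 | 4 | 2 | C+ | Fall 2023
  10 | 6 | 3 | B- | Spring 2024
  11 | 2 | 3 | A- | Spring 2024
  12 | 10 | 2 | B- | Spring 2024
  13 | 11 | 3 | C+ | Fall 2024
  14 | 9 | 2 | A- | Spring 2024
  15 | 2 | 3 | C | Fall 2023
SELECT name, year FROM students WHERE year BETWEEN 1 AND 4

Execution result:
name | year
Tina Brown | 1
Alice Miller | 4
Kate Smith | 4
Frank Smith | 3
Sam Martinez | 1
Kate Brown | 3
Sam Johnson | 4
Henry Miller | 4
Alice Jones | 1
Mia Miller | 1
Grace Smith | 1
Rose Wilson | 4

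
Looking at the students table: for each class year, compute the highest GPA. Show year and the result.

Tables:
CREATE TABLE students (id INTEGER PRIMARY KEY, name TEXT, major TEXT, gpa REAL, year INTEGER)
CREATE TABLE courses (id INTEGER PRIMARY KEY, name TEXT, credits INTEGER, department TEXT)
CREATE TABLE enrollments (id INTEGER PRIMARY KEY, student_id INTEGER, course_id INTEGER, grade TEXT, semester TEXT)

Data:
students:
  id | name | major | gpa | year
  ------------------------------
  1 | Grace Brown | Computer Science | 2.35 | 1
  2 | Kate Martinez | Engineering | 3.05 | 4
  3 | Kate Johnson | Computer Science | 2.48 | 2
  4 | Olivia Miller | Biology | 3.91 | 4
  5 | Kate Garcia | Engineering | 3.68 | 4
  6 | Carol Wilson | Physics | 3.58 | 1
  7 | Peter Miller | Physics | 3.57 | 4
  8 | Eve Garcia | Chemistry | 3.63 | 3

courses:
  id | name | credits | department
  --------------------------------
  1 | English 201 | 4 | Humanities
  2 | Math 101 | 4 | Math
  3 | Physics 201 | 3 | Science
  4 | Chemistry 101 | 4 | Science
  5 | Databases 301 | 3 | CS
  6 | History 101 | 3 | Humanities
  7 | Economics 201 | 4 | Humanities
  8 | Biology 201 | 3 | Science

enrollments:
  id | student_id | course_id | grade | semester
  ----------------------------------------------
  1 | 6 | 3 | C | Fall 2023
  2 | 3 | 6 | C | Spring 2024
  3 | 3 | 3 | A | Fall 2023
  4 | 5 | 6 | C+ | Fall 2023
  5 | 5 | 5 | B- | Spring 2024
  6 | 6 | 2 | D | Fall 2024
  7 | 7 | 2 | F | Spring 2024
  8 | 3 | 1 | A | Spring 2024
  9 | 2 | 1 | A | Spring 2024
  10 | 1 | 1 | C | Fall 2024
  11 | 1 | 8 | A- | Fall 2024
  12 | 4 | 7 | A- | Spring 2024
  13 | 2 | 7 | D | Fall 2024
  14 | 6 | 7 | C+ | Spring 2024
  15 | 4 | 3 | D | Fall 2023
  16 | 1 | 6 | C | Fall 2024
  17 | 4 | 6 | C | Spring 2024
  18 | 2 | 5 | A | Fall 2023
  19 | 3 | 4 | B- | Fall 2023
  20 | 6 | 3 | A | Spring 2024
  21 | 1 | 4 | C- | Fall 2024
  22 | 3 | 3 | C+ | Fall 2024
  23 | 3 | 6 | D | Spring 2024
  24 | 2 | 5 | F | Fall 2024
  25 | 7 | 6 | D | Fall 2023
SELECT year, MAX(gpa) AS max_gpa FROM students GROUP BY year

Execution result:
year | max_gpa
1 | 3.58
2 | 2.48
3 | 3.63
4 | 3.91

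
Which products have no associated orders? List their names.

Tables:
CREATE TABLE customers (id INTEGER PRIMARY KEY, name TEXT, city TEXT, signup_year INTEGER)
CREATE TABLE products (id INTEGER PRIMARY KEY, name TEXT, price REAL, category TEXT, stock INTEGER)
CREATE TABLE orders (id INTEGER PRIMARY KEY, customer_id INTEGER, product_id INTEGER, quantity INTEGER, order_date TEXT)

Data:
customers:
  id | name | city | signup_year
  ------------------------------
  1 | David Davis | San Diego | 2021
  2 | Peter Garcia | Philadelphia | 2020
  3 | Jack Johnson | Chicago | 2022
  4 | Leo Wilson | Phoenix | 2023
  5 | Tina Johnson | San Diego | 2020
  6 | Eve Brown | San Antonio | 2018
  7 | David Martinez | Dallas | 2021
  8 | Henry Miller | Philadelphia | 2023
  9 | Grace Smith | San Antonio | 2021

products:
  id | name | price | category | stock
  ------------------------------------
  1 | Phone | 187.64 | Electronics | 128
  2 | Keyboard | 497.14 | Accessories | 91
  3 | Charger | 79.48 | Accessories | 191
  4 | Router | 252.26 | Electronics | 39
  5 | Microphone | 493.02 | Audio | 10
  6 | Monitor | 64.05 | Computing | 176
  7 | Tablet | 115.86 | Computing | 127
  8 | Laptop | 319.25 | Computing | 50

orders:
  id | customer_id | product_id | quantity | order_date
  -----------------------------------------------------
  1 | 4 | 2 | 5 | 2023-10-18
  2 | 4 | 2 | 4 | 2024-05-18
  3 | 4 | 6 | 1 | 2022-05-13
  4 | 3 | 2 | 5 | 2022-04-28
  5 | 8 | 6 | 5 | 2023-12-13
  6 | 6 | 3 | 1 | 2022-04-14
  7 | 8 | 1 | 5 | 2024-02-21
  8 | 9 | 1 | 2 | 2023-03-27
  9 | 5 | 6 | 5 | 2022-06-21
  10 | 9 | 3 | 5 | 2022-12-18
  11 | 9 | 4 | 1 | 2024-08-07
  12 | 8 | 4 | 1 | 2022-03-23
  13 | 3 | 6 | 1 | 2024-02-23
SELECT p.name FROM products p LEFT JOIN orders c ON c.product_id = p.id WHERE c.id IS NULL

Execution result:
name
Microphone
Tablet
Laptop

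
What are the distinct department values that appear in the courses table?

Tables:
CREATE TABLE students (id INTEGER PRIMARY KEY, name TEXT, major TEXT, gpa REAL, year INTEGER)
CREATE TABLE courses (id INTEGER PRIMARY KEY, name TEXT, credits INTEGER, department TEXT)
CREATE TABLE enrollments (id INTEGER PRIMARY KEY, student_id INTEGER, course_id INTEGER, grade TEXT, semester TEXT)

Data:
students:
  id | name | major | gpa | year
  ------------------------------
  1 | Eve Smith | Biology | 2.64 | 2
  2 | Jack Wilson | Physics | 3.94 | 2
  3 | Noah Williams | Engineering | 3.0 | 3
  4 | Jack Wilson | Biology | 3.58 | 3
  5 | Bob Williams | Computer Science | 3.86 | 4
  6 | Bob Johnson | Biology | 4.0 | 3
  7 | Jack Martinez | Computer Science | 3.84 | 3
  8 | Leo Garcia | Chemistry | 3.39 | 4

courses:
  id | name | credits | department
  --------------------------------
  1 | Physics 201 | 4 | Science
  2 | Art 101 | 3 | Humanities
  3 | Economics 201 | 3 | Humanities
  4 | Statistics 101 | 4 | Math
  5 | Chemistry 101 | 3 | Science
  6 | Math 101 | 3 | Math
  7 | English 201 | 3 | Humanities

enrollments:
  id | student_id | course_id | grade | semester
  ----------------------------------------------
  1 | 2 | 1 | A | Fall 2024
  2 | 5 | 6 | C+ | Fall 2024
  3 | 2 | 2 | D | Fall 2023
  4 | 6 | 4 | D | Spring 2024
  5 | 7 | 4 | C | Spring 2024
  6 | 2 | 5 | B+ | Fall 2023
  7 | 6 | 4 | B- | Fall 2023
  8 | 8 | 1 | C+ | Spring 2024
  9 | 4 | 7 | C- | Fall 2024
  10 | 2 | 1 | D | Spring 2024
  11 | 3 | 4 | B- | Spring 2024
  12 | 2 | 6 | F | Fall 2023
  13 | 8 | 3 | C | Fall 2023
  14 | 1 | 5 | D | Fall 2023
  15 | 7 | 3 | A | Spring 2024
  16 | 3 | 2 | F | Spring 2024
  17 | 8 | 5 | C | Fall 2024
SELECT DISTINCT department FROM courses

Execution result:
department
Science
Humanities
Math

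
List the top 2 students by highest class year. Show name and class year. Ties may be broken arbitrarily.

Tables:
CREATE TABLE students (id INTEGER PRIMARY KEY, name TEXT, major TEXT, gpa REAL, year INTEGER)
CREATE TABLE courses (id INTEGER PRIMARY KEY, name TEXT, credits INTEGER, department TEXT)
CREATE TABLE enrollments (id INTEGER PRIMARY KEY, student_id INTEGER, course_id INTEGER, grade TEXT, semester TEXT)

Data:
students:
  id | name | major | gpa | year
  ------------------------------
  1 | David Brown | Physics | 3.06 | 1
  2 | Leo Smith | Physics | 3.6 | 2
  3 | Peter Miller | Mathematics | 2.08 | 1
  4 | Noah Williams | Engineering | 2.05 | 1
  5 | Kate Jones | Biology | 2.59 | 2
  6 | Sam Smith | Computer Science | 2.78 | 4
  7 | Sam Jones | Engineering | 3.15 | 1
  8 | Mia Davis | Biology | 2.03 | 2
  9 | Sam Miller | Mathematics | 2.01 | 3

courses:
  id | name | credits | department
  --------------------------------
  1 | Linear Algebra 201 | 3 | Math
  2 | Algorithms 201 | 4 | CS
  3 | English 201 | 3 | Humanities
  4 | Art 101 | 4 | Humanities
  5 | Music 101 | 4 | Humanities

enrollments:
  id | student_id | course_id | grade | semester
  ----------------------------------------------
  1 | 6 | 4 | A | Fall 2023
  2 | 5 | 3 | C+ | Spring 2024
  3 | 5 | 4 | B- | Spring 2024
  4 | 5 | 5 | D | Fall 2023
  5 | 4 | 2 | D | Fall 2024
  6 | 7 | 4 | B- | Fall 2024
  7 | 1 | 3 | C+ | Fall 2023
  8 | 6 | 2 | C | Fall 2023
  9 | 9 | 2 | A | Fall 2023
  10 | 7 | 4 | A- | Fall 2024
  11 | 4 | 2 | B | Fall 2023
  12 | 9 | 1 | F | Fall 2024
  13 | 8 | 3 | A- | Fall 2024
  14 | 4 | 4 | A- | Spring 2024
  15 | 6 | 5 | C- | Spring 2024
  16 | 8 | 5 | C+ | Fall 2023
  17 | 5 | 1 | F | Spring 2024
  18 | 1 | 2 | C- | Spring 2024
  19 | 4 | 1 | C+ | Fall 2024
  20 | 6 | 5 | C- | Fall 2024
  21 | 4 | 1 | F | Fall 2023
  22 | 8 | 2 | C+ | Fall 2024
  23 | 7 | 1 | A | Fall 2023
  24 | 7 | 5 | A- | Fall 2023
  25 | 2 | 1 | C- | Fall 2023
SELECT name, year FROM students ORDER BY year DESC LIMIT 2

Execution result:
name | year
Sam Smith | 4
Sam Miller | 3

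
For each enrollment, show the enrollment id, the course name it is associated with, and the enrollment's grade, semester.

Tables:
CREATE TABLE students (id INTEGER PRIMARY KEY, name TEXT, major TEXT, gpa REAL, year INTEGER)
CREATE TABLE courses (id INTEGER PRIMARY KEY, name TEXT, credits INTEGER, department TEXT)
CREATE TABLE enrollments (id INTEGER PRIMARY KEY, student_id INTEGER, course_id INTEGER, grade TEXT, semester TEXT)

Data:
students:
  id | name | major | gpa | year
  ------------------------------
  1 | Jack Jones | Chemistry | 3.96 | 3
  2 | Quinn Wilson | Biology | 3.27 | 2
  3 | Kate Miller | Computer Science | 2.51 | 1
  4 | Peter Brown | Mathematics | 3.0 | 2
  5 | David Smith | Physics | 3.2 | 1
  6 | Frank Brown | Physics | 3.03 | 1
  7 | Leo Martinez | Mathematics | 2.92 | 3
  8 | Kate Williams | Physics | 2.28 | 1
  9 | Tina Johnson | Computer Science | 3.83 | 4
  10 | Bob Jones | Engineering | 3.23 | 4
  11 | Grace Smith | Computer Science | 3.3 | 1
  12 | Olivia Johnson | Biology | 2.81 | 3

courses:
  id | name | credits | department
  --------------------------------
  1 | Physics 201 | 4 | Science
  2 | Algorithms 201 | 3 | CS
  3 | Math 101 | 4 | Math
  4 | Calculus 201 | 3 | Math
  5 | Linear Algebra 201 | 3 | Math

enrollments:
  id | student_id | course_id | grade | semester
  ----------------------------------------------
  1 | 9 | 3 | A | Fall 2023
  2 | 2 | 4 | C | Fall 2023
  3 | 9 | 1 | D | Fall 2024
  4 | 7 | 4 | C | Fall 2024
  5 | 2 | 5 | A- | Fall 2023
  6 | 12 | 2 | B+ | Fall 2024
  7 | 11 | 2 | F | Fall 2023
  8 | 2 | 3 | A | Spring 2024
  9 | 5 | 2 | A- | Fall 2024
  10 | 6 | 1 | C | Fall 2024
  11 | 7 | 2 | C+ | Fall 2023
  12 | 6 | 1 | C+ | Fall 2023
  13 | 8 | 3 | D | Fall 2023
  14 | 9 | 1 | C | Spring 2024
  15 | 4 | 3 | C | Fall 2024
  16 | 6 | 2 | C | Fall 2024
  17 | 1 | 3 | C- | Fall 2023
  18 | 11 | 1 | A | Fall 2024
SELECT c.id, p.name AS course, c.grade, c.semester FROM enrollments c JOIN courses p ON c.course_id = p.id

Execution result:
id | course | grade | semester
1 | Math 101 | A | Fall 2023
2 | Calculus 201 | C | Fall 2023
3 | Physics 201 | D | Fall 2024
4 | Calculus 201 | C | Fall 2024
5 | Linear Algebra 201 | A- | Fall 2023
6 | Algorithms 201 | B+ | Fall 2024
7 | Algorithms 201 | F | Fall 2023
8 | Math 101 | A | Spring 2024
9 | Algorithms 201 | A- | Fall 2024
10 | Physics 201 | C | Fall 2024
11 | Algorithms 201 | C+ | Fall 2023
12 | Physics 201 | C+ | Fall 2023
13 | Math 101 | D | Fall 2023
14 | Physics 201 | C | Spring 2024
15 | Math 101 | C | Fall 2024
16 | Algorithms 201 | C | Fall 2024
17 | Math 101 | C- | Fall 2023
18 | Physics 201 | A | Fall 2024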